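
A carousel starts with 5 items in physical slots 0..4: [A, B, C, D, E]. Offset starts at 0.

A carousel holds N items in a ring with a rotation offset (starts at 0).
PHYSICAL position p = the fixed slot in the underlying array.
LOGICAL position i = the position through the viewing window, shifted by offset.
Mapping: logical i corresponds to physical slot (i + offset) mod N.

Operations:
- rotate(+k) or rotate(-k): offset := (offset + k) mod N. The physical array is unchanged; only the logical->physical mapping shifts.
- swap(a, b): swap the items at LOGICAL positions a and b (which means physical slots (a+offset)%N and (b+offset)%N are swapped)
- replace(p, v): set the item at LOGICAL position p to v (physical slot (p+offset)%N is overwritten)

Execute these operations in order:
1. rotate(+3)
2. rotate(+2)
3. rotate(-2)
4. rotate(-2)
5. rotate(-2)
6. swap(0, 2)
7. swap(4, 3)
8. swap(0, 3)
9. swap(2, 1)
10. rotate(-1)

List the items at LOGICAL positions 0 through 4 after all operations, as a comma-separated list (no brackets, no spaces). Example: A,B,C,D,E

Answer: C,D,E,A,B

Derivation:
After op 1 (rotate(+3)): offset=3, physical=[A,B,C,D,E], logical=[D,E,A,B,C]
After op 2 (rotate(+2)): offset=0, physical=[A,B,C,D,E], logical=[A,B,C,D,E]
After op 3 (rotate(-2)): offset=3, physical=[A,B,C,D,E], logical=[D,E,A,B,C]
After op 4 (rotate(-2)): offset=1, physical=[A,B,C,D,E], logical=[B,C,D,E,A]
After op 5 (rotate(-2)): offset=4, physical=[A,B,C,D,E], logical=[E,A,B,C,D]
After op 6 (swap(0, 2)): offset=4, physical=[A,E,C,D,B], logical=[B,A,E,C,D]
After op 7 (swap(4, 3)): offset=4, physical=[A,E,D,C,B], logical=[B,A,E,D,C]
After op 8 (swap(0, 3)): offset=4, physical=[A,E,B,C,D], logical=[D,A,E,B,C]
After op 9 (swap(2, 1)): offset=4, physical=[E,A,B,C,D], logical=[D,E,A,B,C]
After op 10 (rotate(-1)): offset=3, physical=[E,A,B,C,D], logical=[C,D,E,A,B]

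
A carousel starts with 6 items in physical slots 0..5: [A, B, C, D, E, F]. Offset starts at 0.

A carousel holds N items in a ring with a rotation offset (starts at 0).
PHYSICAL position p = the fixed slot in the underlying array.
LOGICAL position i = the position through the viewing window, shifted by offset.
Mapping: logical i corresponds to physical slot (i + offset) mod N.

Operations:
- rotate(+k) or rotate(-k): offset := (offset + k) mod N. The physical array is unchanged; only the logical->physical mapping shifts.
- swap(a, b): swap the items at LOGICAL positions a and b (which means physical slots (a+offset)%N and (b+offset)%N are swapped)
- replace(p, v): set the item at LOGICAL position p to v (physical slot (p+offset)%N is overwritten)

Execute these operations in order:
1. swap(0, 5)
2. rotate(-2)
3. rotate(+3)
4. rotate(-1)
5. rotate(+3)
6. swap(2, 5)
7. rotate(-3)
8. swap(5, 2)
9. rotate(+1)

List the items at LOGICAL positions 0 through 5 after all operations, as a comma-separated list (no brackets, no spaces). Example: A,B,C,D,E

Answer: B,C,D,E,A,F

Derivation:
After op 1 (swap(0, 5)): offset=0, physical=[F,B,C,D,E,A], logical=[F,B,C,D,E,A]
After op 2 (rotate(-2)): offset=4, physical=[F,B,C,D,E,A], logical=[E,A,F,B,C,D]
After op 3 (rotate(+3)): offset=1, physical=[F,B,C,D,E,A], logical=[B,C,D,E,A,F]
After op 4 (rotate(-1)): offset=0, physical=[F,B,C,D,E,A], logical=[F,B,C,D,E,A]
After op 5 (rotate(+3)): offset=3, physical=[F,B,C,D,E,A], logical=[D,E,A,F,B,C]
After op 6 (swap(2, 5)): offset=3, physical=[F,B,A,D,E,C], logical=[D,E,C,F,B,A]
After op 7 (rotate(-3)): offset=0, physical=[F,B,A,D,E,C], logical=[F,B,A,D,E,C]
After op 8 (swap(5, 2)): offset=0, physical=[F,B,C,D,E,A], logical=[F,B,C,D,E,A]
After op 9 (rotate(+1)): offset=1, physical=[F,B,C,D,E,A], logical=[B,C,D,E,A,F]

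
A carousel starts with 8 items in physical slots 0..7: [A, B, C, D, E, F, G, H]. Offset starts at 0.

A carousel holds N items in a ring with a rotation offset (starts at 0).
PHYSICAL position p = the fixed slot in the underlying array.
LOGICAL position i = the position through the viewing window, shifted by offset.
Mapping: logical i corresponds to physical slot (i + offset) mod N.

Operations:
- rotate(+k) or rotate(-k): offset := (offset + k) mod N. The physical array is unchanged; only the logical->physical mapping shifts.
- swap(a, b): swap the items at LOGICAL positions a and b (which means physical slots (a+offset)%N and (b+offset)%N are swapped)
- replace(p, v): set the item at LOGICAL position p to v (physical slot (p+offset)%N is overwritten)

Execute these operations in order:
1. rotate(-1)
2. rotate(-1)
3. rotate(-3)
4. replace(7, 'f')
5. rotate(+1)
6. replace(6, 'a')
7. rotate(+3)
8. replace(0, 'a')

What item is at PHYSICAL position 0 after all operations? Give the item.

After op 1 (rotate(-1)): offset=7, physical=[A,B,C,D,E,F,G,H], logical=[H,A,B,C,D,E,F,G]
After op 2 (rotate(-1)): offset=6, physical=[A,B,C,D,E,F,G,H], logical=[G,H,A,B,C,D,E,F]
After op 3 (rotate(-3)): offset=3, physical=[A,B,C,D,E,F,G,H], logical=[D,E,F,G,H,A,B,C]
After op 4 (replace(7, 'f')): offset=3, physical=[A,B,f,D,E,F,G,H], logical=[D,E,F,G,H,A,B,f]
After op 5 (rotate(+1)): offset=4, physical=[A,B,f,D,E,F,G,H], logical=[E,F,G,H,A,B,f,D]
After op 6 (replace(6, 'a')): offset=4, physical=[A,B,a,D,E,F,G,H], logical=[E,F,G,H,A,B,a,D]
After op 7 (rotate(+3)): offset=7, physical=[A,B,a,D,E,F,G,H], logical=[H,A,B,a,D,E,F,G]
After op 8 (replace(0, 'a')): offset=7, physical=[A,B,a,D,E,F,G,a], logical=[a,A,B,a,D,E,F,G]

Answer: A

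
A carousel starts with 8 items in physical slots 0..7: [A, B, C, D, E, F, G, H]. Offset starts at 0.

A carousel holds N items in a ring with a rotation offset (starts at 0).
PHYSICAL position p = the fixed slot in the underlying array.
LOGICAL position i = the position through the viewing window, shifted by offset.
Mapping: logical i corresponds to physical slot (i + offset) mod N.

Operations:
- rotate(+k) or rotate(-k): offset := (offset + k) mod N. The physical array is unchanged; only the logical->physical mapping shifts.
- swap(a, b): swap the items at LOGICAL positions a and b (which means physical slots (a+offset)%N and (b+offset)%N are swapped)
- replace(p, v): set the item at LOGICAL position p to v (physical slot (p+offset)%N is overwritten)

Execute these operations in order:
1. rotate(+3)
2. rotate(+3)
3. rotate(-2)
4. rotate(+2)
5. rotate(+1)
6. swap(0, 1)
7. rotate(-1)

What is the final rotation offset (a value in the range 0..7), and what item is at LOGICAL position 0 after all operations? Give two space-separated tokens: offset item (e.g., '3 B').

Answer: 6 G

Derivation:
After op 1 (rotate(+3)): offset=3, physical=[A,B,C,D,E,F,G,H], logical=[D,E,F,G,H,A,B,C]
After op 2 (rotate(+3)): offset=6, physical=[A,B,C,D,E,F,G,H], logical=[G,H,A,B,C,D,E,F]
After op 3 (rotate(-2)): offset=4, physical=[A,B,C,D,E,F,G,H], logical=[E,F,G,H,A,B,C,D]
After op 4 (rotate(+2)): offset=6, physical=[A,B,C,D,E,F,G,H], logical=[G,H,A,B,C,D,E,F]
After op 5 (rotate(+1)): offset=7, physical=[A,B,C,D,E,F,G,H], logical=[H,A,B,C,D,E,F,G]
After op 6 (swap(0, 1)): offset=7, physical=[H,B,C,D,E,F,G,A], logical=[A,H,B,C,D,E,F,G]
After op 7 (rotate(-1)): offset=6, physical=[H,B,C,D,E,F,G,A], logical=[G,A,H,B,C,D,E,F]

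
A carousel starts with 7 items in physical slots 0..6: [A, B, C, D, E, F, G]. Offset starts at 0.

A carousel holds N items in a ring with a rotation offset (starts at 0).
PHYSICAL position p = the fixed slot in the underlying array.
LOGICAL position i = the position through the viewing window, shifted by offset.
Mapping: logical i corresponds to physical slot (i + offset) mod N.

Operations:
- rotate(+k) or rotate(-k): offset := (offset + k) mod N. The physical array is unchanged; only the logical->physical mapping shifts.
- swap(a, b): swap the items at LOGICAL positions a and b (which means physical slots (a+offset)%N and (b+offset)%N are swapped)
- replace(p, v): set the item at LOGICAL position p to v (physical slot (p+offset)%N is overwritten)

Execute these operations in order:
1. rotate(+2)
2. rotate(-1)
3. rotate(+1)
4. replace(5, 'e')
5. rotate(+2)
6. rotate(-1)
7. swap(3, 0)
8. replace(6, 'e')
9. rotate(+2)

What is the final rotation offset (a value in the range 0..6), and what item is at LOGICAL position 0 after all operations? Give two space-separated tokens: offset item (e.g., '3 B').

Answer: 5 F

Derivation:
After op 1 (rotate(+2)): offset=2, physical=[A,B,C,D,E,F,G], logical=[C,D,E,F,G,A,B]
After op 2 (rotate(-1)): offset=1, physical=[A,B,C,D,E,F,G], logical=[B,C,D,E,F,G,A]
After op 3 (rotate(+1)): offset=2, physical=[A,B,C,D,E,F,G], logical=[C,D,E,F,G,A,B]
After op 4 (replace(5, 'e')): offset=2, physical=[e,B,C,D,E,F,G], logical=[C,D,E,F,G,e,B]
After op 5 (rotate(+2)): offset=4, physical=[e,B,C,D,E,F,G], logical=[E,F,G,e,B,C,D]
After op 6 (rotate(-1)): offset=3, physical=[e,B,C,D,E,F,G], logical=[D,E,F,G,e,B,C]
After op 7 (swap(3, 0)): offset=3, physical=[e,B,C,G,E,F,D], logical=[G,E,F,D,e,B,C]
After op 8 (replace(6, 'e')): offset=3, physical=[e,B,e,G,E,F,D], logical=[G,E,F,D,e,B,e]
After op 9 (rotate(+2)): offset=5, physical=[e,B,e,G,E,F,D], logical=[F,D,e,B,e,G,E]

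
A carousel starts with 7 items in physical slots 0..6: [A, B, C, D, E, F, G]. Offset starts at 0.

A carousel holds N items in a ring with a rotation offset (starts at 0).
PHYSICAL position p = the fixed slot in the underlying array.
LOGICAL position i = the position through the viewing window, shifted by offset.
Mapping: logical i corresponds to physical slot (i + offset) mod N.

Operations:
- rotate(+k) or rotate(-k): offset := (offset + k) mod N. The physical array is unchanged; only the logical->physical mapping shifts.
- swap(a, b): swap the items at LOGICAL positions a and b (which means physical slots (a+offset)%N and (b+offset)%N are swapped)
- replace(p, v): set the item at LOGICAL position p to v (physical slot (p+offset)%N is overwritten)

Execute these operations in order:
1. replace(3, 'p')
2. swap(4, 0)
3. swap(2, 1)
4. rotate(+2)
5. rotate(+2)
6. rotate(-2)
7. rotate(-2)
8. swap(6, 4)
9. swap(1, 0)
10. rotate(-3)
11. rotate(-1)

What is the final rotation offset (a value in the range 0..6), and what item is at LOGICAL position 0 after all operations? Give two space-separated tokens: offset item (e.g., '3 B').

After op 1 (replace(3, 'p')): offset=0, physical=[A,B,C,p,E,F,G], logical=[A,B,C,p,E,F,G]
After op 2 (swap(4, 0)): offset=0, physical=[E,B,C,p,A,F,G], logical=[E,B,C,p,A,F,G]
After op 3 (swap(2, 1)): offset=0, physical=[E,C,B,p,A,F,G], logical=[E,C,B,p,A,F,G]
After op 4 (rotate(+2)): offset=2, physical=[E,C,B,p,A,F,G], logical=[B,p,A,F,G,E,C]
After op 5 (rotate(+2)): offset=4, physical=[E,C,B,p,A,F,G], logical=[A,F,G,E,C,B,p]
After op 6 (rotate(-2)): offset=2, physical=[E,C,B,p,A,F,G], logical=[B,p,A,F,G,E,C]
After op 7 (rotate(-2)): offset=0, physical=[E,C,B,p,A,F,G], logical=[E,C,B,p,A,F,G]
After op 8 (swap(6, 4)): offset=0, physical=[E,C,B,p,G,F,A], logical=[E,C,B,p,G,F,A]
After op 9 (swap(1, 0)): offset=0, physical=[C,E,B,p,G,F,A], logical=[C,E,B,p,G,F,A]
After op 10 (rotate(-3)): offset=4, physical=[C,E,B,p,G,F,A], logical=[G,F,A,C,E,B,p]
After op 11 (rotate(-1)): offset=3, physical=[C,E,B,p,G,F,A], logical=[p,G,F,A,C,E,B]

Answer: 3 p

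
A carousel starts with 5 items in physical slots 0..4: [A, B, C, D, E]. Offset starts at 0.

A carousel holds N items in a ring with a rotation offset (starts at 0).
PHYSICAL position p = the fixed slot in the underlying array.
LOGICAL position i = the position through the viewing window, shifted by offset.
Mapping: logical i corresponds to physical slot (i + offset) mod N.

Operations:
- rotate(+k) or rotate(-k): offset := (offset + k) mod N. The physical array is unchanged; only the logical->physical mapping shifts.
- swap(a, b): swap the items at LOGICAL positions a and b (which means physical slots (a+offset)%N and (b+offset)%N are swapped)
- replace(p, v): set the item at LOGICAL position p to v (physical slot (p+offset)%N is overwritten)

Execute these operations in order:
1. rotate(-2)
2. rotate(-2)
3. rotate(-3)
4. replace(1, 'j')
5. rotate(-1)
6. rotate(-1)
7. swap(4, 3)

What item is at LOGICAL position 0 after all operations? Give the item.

Answer: B

Derivation:
After op 1 (rotate(-2)): offset=3, physical=[A,B,C,D,E], logical=[D,E,A,B,C]
After op 2 (rotate(-2)): offset=1, physical=[A,B,C,D,E], logical=[B,C,D,E,A]
After op 3 (rotate(-3)): offset=3, physical=[A,B,C,D,E], logical=[D,E,A,B,C]
After op 4 (replace(1, 'j')): offset=3, physical=[A,B,C,D,j], logical=[D,j,A,B,C]
After op 5 (rotate(-1)): offset=2, physical=[A,B,C,D,j], logical=[C,D,j,A,B]
After op 6 (rotate(-1)): offset=1, physical=[A,B,C,D,j], logical=[B,C,D,j,A]
After op 7 (swap(4, 3)): offset=1, physical=[j,B,C,D,A], logical=[B,C,D,A,j]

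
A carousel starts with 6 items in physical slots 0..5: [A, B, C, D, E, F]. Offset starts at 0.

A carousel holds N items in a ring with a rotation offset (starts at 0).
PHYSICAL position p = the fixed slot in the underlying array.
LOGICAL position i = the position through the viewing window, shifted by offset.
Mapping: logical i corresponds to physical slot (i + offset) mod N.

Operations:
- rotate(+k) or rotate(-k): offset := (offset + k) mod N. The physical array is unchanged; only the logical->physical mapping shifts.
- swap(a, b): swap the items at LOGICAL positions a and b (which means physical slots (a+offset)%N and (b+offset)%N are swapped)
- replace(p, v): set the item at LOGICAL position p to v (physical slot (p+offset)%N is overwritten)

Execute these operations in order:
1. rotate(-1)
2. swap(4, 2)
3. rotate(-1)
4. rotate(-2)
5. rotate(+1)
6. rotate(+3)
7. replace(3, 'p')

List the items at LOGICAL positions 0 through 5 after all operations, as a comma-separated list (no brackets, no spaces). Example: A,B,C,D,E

Answer: A,D,C,p,E,F

Derivation:
After op 1 (rotate(-1)): offset=5, physical=[A,B,C,D,E,F], logical=[F,A,B,C,D,E]
After op 2 (swap(4, 2)): offset=5, physical=[A,D,C,B,E,F], logical=[F,A,D,C,B,E]
After op 3 (rotate(-1)): offset=4, physical=[A,D,C,B,E,F], logical=[E,F,A,D,C,B]
After op 4 (rotate(-2)): offset=2, physical=[A,D,C,B,E,F], logical=[C,B,E,F,A,D]
After op 5 (rotate(+1)): offset=3, physical=[A,D,C,B,E,F], logical=[B,E,F,A,D,C]
After op 6 (rotate(+3)): offset=0, physical=[A,D,C,B,E,F], logical=[A,D,C,B,E,F]
After op 7 (replace(3, 'p')): offset=0, physical=[A,D,C,p,E,F], logical=[A,D,C,p,E,F]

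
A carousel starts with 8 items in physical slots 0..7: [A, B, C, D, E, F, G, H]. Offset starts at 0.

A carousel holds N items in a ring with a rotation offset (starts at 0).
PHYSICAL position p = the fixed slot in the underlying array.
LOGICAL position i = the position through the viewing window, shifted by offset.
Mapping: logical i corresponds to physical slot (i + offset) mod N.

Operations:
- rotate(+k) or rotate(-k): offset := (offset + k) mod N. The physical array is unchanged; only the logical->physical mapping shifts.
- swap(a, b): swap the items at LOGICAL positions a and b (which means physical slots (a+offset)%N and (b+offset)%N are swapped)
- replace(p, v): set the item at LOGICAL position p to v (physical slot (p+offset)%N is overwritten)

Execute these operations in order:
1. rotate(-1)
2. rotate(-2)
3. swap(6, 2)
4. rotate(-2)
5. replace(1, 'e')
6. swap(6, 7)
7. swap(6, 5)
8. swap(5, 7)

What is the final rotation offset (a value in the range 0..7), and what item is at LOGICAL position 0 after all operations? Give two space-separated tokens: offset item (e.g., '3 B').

After op 1 (rotate(-1)): offset=7, physical=[A,B,C,D,E,F,G,H], logical=[H,A,B,C,D,E,F,G]
After op 2 (rotate(-2)): offset=5, physical=[A,B,C,D,E,F,G,H], logical=[F,G,H,A,B,C,D,E]
After op 3 (swap(6, 2)): offset=5, physical=[A,B,C,H,E,F,G,D], logical=[F,G,D,A,B,C,H,E]
After op 4 (rotate(-2)): offset=3, physical=[A,B,C,H,E,F,G,D], logical=[H,E,F,G,D,A,B,C]
After op 5 (replace(1, 'e')): offset=3, physical=[A,B,C,H,e,F,G,D], logical=[H,e,F,G,D,A,B,C]
After op 6 (swap(6, 7)): offset=3, physical=[A,C,B,H,e,F,G,D], logical=[H,e,F,G,D,A,C,B]
After op 7 (swap(6, 5)): offset=3, physical=[C,A,B,H,e,F,G,D], logical=[H,e,F,G,D,C,A,B]
After op 8 (swap(5, 7)): offset=3, physical=[B,A,C,H,e,F,G,D], logical=[H,e,F,G,D,B,A,C]

Answer: 3 H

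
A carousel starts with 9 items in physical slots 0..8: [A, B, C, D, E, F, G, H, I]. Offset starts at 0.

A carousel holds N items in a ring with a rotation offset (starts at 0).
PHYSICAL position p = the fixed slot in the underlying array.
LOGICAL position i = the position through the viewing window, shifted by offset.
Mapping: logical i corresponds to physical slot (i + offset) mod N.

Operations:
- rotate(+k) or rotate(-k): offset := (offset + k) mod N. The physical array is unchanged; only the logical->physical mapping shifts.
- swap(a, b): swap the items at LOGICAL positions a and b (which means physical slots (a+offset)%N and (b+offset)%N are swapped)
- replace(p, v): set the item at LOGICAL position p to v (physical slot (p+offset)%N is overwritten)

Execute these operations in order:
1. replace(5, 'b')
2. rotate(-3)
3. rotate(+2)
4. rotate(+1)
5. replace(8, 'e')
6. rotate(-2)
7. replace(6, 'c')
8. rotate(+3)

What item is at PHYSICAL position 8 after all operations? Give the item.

Answer: e

Derivation:
After op 1 (replace(5, 'b')): offset=0, physical=[A,B,C,D,E,b,G,H,I], logical=[A,B,C,D,E,b,G,H,I]
After op 2 (rotate(-3)): offset=6, physical=[A,B,C,D,E,b,G,H,I], logical=[G,H,I,A,B,C,D,E,b]
After op 3 (rotate(+2)): offset=8, physical=[A,B,C,D,E,b,G,H,I], logical=[I,A,B,C,D,E,b,G,H]
After op 4 (rotate(+1)): offset=0, physical=[A,B,C,D,E,b,G,H,I], logical=[A,B,C,D,E,b,G,H,I]
After op 5 (replace(8, 'e')): offset=0, physical=[A,B,C,D,E,b,G,H,e], logical=[A,B,C,D,E,b,G,H,e]
After op 6 (rotate(-2)): offset=7, physical=[A,B,C,D,E,b,G,H,e], logical=[H,e,A,B,C,D,E,b,G]
After op 7 (replace(6, 'c')): offset=7, physical=[A,B,C,D,c,b,G,H,e], logical=[H,e,A,B,C,D,c,b,G]
After op 8 (rotate(+3)): offset=1, physical=[A,B,C,D,c,b,G,H,e], logical=[B,C,D,c,b,G,H,e,A]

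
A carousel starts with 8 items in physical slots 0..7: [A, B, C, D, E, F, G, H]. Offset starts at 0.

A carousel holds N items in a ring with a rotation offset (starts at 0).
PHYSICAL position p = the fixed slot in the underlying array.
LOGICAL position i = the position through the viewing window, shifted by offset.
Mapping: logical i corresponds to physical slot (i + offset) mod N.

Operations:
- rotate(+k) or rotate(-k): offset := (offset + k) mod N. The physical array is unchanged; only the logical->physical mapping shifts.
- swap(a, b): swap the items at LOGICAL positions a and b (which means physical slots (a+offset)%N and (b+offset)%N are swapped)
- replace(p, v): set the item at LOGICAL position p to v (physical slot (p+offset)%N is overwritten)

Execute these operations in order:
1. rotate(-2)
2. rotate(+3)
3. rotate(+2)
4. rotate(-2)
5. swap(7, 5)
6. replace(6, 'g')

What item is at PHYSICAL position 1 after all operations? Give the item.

Answer: B

Derivation:
After op 1 (rotate(-2)): offset=6, physical=[A,B,C,D,E,F,G,H], logical=[G,H,A,B,C,D,E,F]
After op 2 (rotate(+3)): offset=1, physical=[A,B,C,D,E,F,G,H], logical=[B,C,D,E,F,G,H,A]
After op 3 (rotate(+2)): offset=3, physical=[A,B,C,D,E,F,G,H], logical=[D,E,F,G,H,A,B,C]
After op 4 (rotate(-2)): offset=1, physical=[A,B,C,D,E,F,G,H], logical=[B,C,D,E,F,G,H,A]
After op 5 (swap(7, 5)): offset=1, physical=[G,B,C,D,E,F,A,H], logical=[B,C,D,E,F,A,H,G]
After op 6 (replace(6, 'g')): offset=1, physical=[G,B,C,D,E,F,A,g], logical=[B,C,D,E,F,A,g,G]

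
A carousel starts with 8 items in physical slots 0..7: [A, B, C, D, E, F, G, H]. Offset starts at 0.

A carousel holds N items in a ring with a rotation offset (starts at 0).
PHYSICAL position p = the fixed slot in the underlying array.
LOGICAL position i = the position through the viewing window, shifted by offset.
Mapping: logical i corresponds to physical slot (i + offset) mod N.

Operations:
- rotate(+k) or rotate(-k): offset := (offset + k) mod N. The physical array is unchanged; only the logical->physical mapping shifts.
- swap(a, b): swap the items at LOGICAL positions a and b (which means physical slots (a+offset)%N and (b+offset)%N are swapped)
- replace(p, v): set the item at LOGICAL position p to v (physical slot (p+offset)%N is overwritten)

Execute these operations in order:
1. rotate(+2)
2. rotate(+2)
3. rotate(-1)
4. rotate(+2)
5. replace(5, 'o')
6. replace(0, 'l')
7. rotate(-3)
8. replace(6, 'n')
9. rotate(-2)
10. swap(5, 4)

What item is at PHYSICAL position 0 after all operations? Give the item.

Answer: n

Derivation:
After op 1 (rotate(+2)): offset=2, physical=[A,B,C,D,E,F,G,H], logical=[C,D,E,F,G,H,A,B]
After op 2 (rotate(+2)): offset=4, physical=[A,B,C,D,E,F,G,H], logical=[E,F,G,H,A,B,C,D]
After op 3 (rotate(-1)): offset=3, physical=[A,B,C,D,E,F,G,H], logical=[D,E,F,G,H,A,B,C]
After op 4 (rotate(+2)): offset=5, physical=[A,B,C,D,E,F,G,H], logical=[F,G,H,A,B,C,D,E]
After op 5 (replace(5, 'o')): offset=5, physical=[A,B,o,D,E,F,G,H], logical=[F,G,H,A,B,o,D,E]
After op 6 (replace(0, 'l')): offset=5, physical=[A,B,o,D,E,l,G,H], logical=[l,G,H,A,B,o,D,E]
After op 7 (rotate(-3)): offset=2, physical=[A,B,o,D,E,l,G,H], logical=[o,D,E,l,G,H,A,B]
After op 8 (replace(6, 'n')): offset=2, physical=[n,B,o,D,E,l,G,H], logical=[o,D,E,l,G,H,n,B]
After op 9 (rotate(-2)): offset=0, physical=[n,B,o,D,E,l,G,H], logical=[n,B,o,D,E,l,G,H]
After op 10 (swap(5, 4)): offset=0, physical=[n,B,o,D,l,E,G,H], logical=[n,B,o,D,l,E,G,H]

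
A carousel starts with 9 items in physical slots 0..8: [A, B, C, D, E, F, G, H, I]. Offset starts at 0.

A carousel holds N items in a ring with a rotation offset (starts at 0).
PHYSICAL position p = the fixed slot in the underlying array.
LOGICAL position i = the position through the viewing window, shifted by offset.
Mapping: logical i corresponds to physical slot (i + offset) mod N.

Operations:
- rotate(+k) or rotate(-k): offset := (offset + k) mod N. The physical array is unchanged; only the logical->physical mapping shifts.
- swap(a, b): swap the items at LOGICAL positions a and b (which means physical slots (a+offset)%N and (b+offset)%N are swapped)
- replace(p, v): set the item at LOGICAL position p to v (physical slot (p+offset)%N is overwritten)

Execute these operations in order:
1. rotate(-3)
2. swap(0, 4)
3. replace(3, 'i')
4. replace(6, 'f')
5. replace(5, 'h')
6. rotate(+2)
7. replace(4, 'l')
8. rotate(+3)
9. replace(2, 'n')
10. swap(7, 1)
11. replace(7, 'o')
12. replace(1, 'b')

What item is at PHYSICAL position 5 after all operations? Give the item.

After op 1 (rotate(-3)): offset=6, physical=[A,B,C,D,E,F,G,H,I], logical=[G,H,I,A,B,C,D,E,F]
After op 2 (swap(0, 4)): offset=6, physical=[A,G,C,D,E,F,B,H,I], logical=[B,H,I,A,G,C,D,E,F]
After op 3 (replace(3, 'i')): offset=6, physical=[i,G,C,D,E,F,B,H,I], logical=[B,H,I,i,G,C,D,E,F]
After op 4 (replace(6, 'f')): offset=6, physical=[i,G,C,f,E,F,B,H,I], logical=[B,H,I,i,G,C,f,E,F]
After op 5 (replace(5, 'h')): offset=6, physical=[i,G,h,f,E,F,B,H,I], logical=[B,H,I,i,G,h,f,E,F]
After op 6 (rotate(+2)): offset=8, physical=[i,G,h,f,E,F,B,H,I], logical=[I,i,G,h,f,E,F,B,H]
After op 7 (replace(4, 'l')): offset=8, physical=[i,G,h,l,E,F,B,H,I], logical=[I,i,G,h,l,E,F,B,H]
After op 8 (rotate(+3)): offset=2, physical=[i,G,h,l,E,F,B,H,I], logical=[h,l,E,F,B,H,I,i,G]
After op 9 (replace(2, 'n')): offset=2, physical=[i,G,h,l,n,F,B,H,I], logical=[h,l,n,F,B,H,I,i,G]
After op 10 (swap(7, 1)): offset=2, physical=[l,G,h,i,n,F,B,H,I], logical=[h,i,n,F,B,H,I,l,G]
After op 11 (replace(7, 'o')): offset=2, physical=[o,G,h,i,n,F,B,H,I], logical=[h,i,n,F,B,H,I,o,G]
After op 12 (replace(1, 'b')): offset=2, physical=[o,G,h,b,n,F,B,H,I], logical=[h,b,n,F,B,H,I,o,G]

Answer: F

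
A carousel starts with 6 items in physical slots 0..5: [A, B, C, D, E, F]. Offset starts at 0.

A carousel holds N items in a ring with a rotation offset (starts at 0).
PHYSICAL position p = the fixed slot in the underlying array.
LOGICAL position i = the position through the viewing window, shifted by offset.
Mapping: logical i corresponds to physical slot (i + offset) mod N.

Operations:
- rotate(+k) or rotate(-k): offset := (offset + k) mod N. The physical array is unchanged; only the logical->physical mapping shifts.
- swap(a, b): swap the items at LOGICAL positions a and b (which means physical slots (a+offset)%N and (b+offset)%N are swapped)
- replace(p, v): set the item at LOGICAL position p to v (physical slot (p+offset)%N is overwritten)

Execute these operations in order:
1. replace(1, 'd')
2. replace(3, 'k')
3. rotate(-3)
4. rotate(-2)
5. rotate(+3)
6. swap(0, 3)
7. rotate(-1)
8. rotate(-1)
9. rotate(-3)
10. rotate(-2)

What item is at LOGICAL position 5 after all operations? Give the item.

After op 1 (replace(1, 'd')): offset=0, physical=[A,d,C,D,E,F], logical=[A,d,C,D,E,F]
After op 2 (replace(3, 'k')): offset=0, physical=[A,d,C,k,E,F], logical=[A,d,C,k,E,F]
After op 3 (rotate(-3)): offset=3, physical=[A,d,C,k,E,F], logical=[k,E,F,A,d,C]
After op 4 (rotate(-2)): offset=1, physical=[A,d,C,k,E,F], logical=[d,C,k,E,F,A]
After op 5 (rotate(+3)): offset=4, physical=[A,d,C,k,E,F], logical=[E,F,A,d,C,k]
After op 6 (swap(0, 3)): offset=4, physical=[A,E,C,k,d,F], logical=[d,F,A,E,C,k]
After op 7 (rotate(-1)): offset=3, physical=[A,E,C,k,d,F], logical=[k,d,F,A,E,C]
After op 8 (rotate(-1)): offset=2, physical=[A,E,C,k,d,F], logical=[C,k,d,F,A,E]
After op 9 (rotate(-3)): offset=5, physical=[A,E,C,k,d,F], logical=[F,A,E,C,k,d]
After op 10 (rotate(-2)): offset=3, physical=[A,E,C,k,d,F], logical=[k,d,F,A,E,C]

Answer: C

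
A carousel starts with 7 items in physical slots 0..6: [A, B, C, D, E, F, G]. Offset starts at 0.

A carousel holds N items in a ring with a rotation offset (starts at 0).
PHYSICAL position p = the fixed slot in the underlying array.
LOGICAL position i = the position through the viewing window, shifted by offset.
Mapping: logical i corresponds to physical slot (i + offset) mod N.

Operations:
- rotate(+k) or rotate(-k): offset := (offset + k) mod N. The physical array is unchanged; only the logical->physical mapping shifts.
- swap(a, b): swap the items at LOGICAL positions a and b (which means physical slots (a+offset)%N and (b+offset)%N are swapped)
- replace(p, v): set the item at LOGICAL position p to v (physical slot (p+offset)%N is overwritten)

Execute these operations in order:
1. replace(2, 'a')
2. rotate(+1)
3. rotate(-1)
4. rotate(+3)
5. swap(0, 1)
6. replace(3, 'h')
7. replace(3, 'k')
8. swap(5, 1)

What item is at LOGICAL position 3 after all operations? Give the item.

Answer: k

Derivation:
After op 1 (replace(2, 'a')): offset=0, physical=[A,B,a,D,E,F,G], logical=[A,B,a,D,E,F,G]
After op 2 (rotate(+1)): offset=1, physical=[A,B,a,D,E,F,G], logical=[B,a,D,E,F,G,A]
After op 3 (rotate(-1)): offset=0, physical=[A,B,a,D,E,F,G], logical=[A,B,a,D,E,F,G]
After op 4 (rotate(+3)): offset=3, physical=[A,B,a,D,E,F,G], logical=[D,E,F,G,A,B,a]
After op 5 (swap(0, 1)): offset=3, physical=[A,B,a,E,D,F,G], logical=[E,D,F,G,A,B,a]
After op 6 (replace(3, 'h')): offset=3, physical=[A,B,a,E,D,F,h], logical=[E,D,F,h,A,B,a]
After op 7 (replace(3, 'k')): offset=3, physical=[A,B,a,E,D,F,k], logical=[E,D,F,k,A,B,a]
After op 8 (swap(5, 1)): offset=3, physical=[A,D,a,E,B,F,k], logical=[E,B,F,k,A,D,a]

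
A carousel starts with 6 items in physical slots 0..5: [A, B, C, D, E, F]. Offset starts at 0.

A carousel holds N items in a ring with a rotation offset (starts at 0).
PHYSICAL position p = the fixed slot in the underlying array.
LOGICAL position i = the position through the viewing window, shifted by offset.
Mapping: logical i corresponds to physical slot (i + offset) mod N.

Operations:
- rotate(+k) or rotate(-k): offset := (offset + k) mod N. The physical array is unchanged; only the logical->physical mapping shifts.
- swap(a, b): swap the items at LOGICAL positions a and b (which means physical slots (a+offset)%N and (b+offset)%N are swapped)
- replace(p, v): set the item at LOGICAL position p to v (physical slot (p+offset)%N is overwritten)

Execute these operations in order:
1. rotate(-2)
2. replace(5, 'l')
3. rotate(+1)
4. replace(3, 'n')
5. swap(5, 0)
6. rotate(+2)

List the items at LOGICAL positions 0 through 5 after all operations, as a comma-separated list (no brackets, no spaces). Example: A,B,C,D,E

After op 1 (rotate(-2)): offset=4, physical=[A,B,C,D,E,F], logical=[E,F,A,B,C,D]
After op 2 (replace(5, 'l')): offset=4, physical=[A,B,C,l,E,F], logical=[E,F,A,B,C,l]
After op 3 (rotate(+1)): offset=5, physical=[A,B,C,l,E,F], logical=[F,A,B,C,l,E]
After op 4 (replace(3, 'n')): offset=5, physical=[A,B,n,l,E,F], logical=[F,A,B,n,l,E]
After op 5 (swap(5, 0)): offset=5, physical=[A,B,n,l,F,E], logical=[E,A,B,n,l,F]
After op 6 (rotate(+2)): offset=1, physical=[A,B,n,l,F,E], logical=[B,n,l,F,E,A]

Answer: B,n,l,F,E,A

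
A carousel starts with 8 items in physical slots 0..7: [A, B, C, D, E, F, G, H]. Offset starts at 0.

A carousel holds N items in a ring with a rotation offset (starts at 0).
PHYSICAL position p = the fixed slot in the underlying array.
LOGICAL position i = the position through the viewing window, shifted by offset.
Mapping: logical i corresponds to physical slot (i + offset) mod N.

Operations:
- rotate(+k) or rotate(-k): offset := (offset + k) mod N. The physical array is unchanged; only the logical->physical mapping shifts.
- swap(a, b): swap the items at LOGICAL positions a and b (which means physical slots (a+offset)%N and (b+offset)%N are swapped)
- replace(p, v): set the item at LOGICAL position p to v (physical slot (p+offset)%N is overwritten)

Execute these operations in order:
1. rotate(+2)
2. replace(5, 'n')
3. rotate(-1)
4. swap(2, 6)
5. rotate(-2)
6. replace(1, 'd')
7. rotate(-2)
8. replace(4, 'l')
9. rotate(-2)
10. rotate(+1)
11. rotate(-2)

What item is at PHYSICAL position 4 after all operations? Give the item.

Answer: E

Derivation:
After op 1 (rotate(+2)): offset=2, physical=[A,B,C,D,E,F,G,H], logical=[C,D,E,F,G,H,A,B]
After op 2 (replace(5, 'n')): offset=2, physical=[A,B,C,D,E,F,G,n], logical=[C,D,E,F,G,n,A,B]
After op 3 (rotate(-1)): offset=1, physical=[A,B,C,D,E,F,G,n], logical=[B,C,D,E,F,G,n,A]
After op 4 (swap(2, 6)): offset=1, physical=[A,B,C,n,E,F,G,D], logical=[B,C,n,E,F,G,D,A]
After op 5 (rotate(-2)): offset=7, physical=[A,B,C,n,E,F,G,D], logical=[D,A,B,C,n,E,F,G]
After op 6 (replace(1, 'd')): offset=7, physical=[d,B,C,n,E,F,G,D], logical=[D,d,B,C,n,E,F,G]
After op 7 (rotate(-2)): offset=5, physical=[d,B,C,n,E,F,G,D], logical=[F,G,D,d,B,C,n,E]
After op 8 (replace(4, 'l')): offset=5, physical=[d,l,C,n,E,F,G,D], logical=[F,G,D,d,l,C,n,E]
After op 9 (rotate(-2)): offset=3, physical=[d,l,C,n,E,F,G,D], logical=[n,E,F,G,D,d,l,C]
After op 10 (rotate(+1)): offset=4, physical=[d,l,C,n,E,F,G,D], logical=[E,F,G,D,d,l,C,n]
After op 11 (rotate(-2)): offset=2, physical=[d,l,C,n,E,F,G,D], logical=[C,n,E,F,G,D,d,l]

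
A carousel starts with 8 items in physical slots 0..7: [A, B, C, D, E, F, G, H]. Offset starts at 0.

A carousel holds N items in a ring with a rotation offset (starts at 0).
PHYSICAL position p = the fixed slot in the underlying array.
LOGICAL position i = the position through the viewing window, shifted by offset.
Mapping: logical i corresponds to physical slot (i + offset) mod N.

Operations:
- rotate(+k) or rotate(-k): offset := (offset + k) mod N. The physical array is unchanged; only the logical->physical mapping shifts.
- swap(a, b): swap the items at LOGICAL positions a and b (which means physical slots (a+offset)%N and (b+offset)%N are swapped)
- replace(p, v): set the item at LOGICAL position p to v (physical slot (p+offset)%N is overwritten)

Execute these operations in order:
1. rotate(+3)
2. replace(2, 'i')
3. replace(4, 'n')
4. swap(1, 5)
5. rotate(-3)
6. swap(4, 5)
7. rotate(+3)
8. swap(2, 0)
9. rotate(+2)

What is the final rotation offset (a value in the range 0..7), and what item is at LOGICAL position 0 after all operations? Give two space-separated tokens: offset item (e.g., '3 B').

After op 1 (rotate(+3)): offset=3, physical=[A,B,C,D,E,F,G,H], logical=[D,E,F,G,H,A,B,C]
After op 2 (replace(2, 'i')): offset=3, physical=[A,B,C,D,E,i,G,H], logical=[D,E,i,G,H,A,B,C]
After op 3 (replace(4, 'n')): offset=3, physical=[A,B,C,D,E,i,G,n], logical=[D,E,i,G,n,A,B,C]
After op 4 (swap(1, 5)): offset=3, physical=[E,B,C,D,A,i,G,n], logical=[D,A,i,G,n,E,B,C]
After op 5 (rotate(-3)): offset=0, physical=[E,B,C,D,A,i,G,n], logical=[E,B,C,D,A,i,G,n]
After op 6 (swap(4, 5)): offset=0, physical=[E,B,C,D,i,A,G,n], logical=[E,B,C,D,i,A,G,n]
After op 7 (rotate(+3)): offset=3, physical=[E,B,C,D,i,A,G,n], logical=[D,i,A,G,n,E,B,C]
After op 8 (swap(2, 0)): offset=3, physical=[E,B,C,A,i,D,G,n], logical=[A,i,D,G,n,E,B,C]
After op 9 (rotate(+2)): offset=5, physical=[E,B,C,A,i,D,G,n], logical=[D,G,n,E,B,C,A,i]

Answer: 5 D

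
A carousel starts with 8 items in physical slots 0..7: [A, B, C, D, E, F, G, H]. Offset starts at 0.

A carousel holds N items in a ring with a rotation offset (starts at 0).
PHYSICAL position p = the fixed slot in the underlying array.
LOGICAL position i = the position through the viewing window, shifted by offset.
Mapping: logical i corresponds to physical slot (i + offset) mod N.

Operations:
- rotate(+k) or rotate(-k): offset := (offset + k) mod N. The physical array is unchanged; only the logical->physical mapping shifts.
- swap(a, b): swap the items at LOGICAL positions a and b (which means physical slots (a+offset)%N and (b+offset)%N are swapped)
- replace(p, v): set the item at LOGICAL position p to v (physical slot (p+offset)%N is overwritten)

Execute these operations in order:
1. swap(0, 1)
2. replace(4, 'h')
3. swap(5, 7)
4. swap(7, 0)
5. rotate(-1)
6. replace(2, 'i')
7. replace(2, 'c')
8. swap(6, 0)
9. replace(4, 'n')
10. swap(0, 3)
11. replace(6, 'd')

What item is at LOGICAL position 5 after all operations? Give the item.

Answer: h

Derivation:
After op 1 (swap(0, 1)): offset=0, physical=[B,A,C,D,E,F,G,H], logical=[B,A,C,D,E,F,G,H]
After op 2 (replace(4, 'h')): offset=0, physical=[B,A,C,D,h,F,G,H], logical=[B,A,C,D,h,F,G,H]
After op 3 (swap(5, 7)): offset=0, physical=[B,A,C,D,h,H,G,F], logical=[B,A,C,D,h,H,G,F]
After op 4 (swap(7, 0)): offset=0, physical=[F,A,C,D,h,H,G,B], logical=[F,A,C,D,h,H,G,B]
After op 5 (rotate(-1)): offset=7, physical=[F,A,C,D,h,H,G,B], logical=[B,F,A,C,D,h,H,G]
After op 6 (replace(2, 'i')): offset=7, physical=[F,i,C,D,h,H,G,B], logical=[B,F,i,C,D,h,H,G]
After op 7 (replace(2, 'c')): offset=7, physical=[F,c,C,D,h,H,G,B], logical=[B,F,c,C,D,h,H,G]
After op 8 (swap(6, 0)): offset=7, physical=[F,c,C,D,h,B,G,H], logical=[H,F,c,C,D,h,B,G]
After op 9 (replace(4, 'n')): offset=7, physical=[F,c,C,n,h,B,G,H], logical=[H,F,c,C,n,h,B,G]
After op 10 (swap(0, 3)): offset=7, physical=[F,c,H,n,h,B,G,C], logical=[C,F,c,H,n,h,B,G]
After op 11 (replace(6, 'd')): offset=7, physical=[F,c,H,n,h,d,G,C], logical=[C,F,c,H,n,h,d,G]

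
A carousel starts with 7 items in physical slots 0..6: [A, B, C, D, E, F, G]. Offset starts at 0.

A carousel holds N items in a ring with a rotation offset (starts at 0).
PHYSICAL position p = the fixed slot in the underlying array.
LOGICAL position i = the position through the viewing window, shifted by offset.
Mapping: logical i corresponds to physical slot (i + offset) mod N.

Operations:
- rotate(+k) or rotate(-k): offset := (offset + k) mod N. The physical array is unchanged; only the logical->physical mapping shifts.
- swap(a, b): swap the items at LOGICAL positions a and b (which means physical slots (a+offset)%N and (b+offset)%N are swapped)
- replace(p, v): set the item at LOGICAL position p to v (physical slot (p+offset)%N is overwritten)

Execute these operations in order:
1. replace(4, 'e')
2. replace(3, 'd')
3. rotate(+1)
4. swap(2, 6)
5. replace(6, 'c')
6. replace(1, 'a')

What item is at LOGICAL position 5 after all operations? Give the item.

Answer: G

Derivation:
After op 1 (replace(4, 'e')): offset=0, physical=[A,B,C,D,e,F,G], logical=[A,B,C,D,e,F,G]
After op 2 (replace(3, 'd')): offset=0, physical=[A,B,C,d,e,F,G], logical=[A,B,C,d,e,F,G]
After op 3 (rotate(+1)): offset=1, physical=[A,B,C,d,e,F,G], logical=[B,C,d,e,F,G,A]
After op 4 (swap(2, 6)): offset=1, physical=[d,B,C,A,e,F,G], logical=[B,C,A,e,F,G,d]
After op 5 (replace(6, 'c')): offset=1, physical=[c,B,C,A,e,F,G], logical=[B,C,A,e,F,G,c]
After op 6 (replace(1, 'a')): offset=1, physical=[c,B,a,A,e,F,G], logical=[B,a,A,e,F,G,c]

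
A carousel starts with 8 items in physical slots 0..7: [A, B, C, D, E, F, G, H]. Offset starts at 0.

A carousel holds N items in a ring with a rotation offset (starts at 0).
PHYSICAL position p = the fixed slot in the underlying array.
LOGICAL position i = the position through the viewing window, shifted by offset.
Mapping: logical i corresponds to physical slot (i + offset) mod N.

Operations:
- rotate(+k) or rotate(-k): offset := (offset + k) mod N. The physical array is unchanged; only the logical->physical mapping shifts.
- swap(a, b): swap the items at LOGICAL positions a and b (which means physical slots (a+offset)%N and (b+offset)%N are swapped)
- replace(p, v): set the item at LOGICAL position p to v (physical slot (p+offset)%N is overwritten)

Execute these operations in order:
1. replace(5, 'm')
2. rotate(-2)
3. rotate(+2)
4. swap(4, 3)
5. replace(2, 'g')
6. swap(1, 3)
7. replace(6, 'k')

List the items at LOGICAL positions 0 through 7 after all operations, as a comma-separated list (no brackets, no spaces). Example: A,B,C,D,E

After op 1 (replace(5, 'm')): offset=0, physical=[A,B,C,D,E,m,G,H], logical=[A,B,C,D,E,m,G,H]
After op 2 (rotate(-2)): offset=6, physical=[A,B,C,D,E,m,G,H], logical=[G,H,A,B,C,D,E,m]
After op 3 (rotate(+2)): offset=0, physical=[A,B,C,D,E,m,G,H], logical=[A,B,C,D,E,m,G,H]
After op 4 (swap(4, 3)): offset=0, physical=[A,B,C,E,D,m,G,H], logical=[A,B,C,E,D,m,G,H]
After op 5 (replace(2, 'g')): offset=0, physical=[A,B,g,E,D,m,G,H], logical=[A,B,g,E,D,m,G,H]
After op 6 (swap(1, 3)): offset=0, physical=[A,E,g,B,D,m,G,H], logical=[A,E,g,B,D,m,G,H]
After op 7 (replace(6, 'k')): offset=0, physical=[A,E,g,B,D,m,k,H], logical=[A,E,g,B,D,m,k,H]

Answer: A,E,g,B,D,m,k,H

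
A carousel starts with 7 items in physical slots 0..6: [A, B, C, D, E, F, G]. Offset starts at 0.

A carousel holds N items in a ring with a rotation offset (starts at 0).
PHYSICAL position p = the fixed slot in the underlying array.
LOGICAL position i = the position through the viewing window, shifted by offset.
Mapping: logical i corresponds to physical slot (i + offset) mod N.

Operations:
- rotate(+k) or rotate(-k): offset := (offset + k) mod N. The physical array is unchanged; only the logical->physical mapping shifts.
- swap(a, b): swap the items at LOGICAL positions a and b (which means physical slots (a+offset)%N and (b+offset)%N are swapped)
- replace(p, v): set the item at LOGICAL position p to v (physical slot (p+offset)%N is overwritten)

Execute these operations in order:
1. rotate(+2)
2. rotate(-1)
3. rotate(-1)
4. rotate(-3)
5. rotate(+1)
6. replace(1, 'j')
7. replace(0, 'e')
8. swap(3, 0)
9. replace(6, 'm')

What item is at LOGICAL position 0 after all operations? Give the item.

After op 1 (rotate(+2)): offset=2, physical=[A,B,C,D,E,F,G], logical=[C,D,E,F,G,A,B]
After op 2 (rotate(-1)): offset=1, physical=[A,B,C,D,E,F,G], logical=[B,C,D,E,F,G,A]
After op 3 (rotate(-1)): offset=0, physical=[A,B,C,D,E,F,G], logical=[A,B,C,D,E,F,G]
After op 4 (rotate(-3)): offset=4, physical=[A,B,C,D,E,F,G], logical=[E,F,G,A,B,C,D]
After op 5 (rotate(+1)): offset=5, physical=[A,B,C,D,E,F,G], logical=[F,G,A,B,C,D,E]
After op 6 (replace(1, 'j')): offset=5, physical=[A,B,C,D,E,F,j], logical=[F,j,A,B,C,D,E]
After op 7 (replace(0, 'e')): offset=5, physical=[A,B,C,D,E,e,j], logical=[e,j,A,B,C,D,E]
After op 8 (swap(3, 0)): offset=5, physical=[A,e,C,D,E,B,j], logical=[B,j,A,e,C,D,E]
After op 9 (replace(6, 'm')): offset=5, physical=[A,e,C,D,m,B,j], logical=[B,j,A,e,C,D,m]

Answer: B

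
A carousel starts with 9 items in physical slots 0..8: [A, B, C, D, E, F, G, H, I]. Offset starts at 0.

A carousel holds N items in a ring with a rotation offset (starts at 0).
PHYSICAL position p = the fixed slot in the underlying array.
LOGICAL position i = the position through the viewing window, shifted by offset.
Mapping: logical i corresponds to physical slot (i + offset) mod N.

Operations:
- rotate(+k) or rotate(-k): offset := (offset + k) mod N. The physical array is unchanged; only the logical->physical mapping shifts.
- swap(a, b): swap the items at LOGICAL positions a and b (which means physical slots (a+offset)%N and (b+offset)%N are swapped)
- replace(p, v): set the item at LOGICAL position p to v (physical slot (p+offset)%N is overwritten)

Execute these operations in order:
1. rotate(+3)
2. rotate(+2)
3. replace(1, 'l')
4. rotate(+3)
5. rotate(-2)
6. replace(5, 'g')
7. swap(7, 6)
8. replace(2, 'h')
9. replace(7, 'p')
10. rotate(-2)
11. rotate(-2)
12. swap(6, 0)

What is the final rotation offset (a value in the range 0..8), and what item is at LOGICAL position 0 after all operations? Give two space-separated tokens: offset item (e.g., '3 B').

After op 1 (rotate(+3)): offset=3, physical=[A,B,C,D,E,F,G,H,I], logical=[D,E,F,G,H,I,A,B,C]
After op 2 (rotate(+2)): offset=5, physical=[A,B,C,D,E,F,G,H,I], logical=[F,G,H,I,A,B,C,D,E]
After op 3 (replace(1, 'l')): offset=5, physical=[A,B,C,D,E,F,l,H,I], logical=[F,l,H,I,A,B,C,D,E]
After op 4 (rotate(+3)): offset=8, physical=[A,B,C,D,E,F,l,H,I], logical=[I,A,B,C,D,E,F,l,H]
After op 5 (rotate(-2)): offset=6, physical=[A,B,C,D,E,F,l,H,I], logical=[l,H,I,A,B,C,D,E,F]
After op 6 (replace(5, 'g')): offset=6, physical=[A,B,g,D,E,F,l,H,I], logical=[l,H,I,A,B,g,D,E,F]
After op 7 (swap(7, 6)): offset=6, physical=[A,B,g,E,D,F,l,H,I], logical=[l,H,I,A,B,g,E,D,F]
After op 8 (replace(2, 'h')): offset=6, physical=[A,B,g,E,D,F,l,H,h], logical=[l,H,h,A,B,g,E,D,F]
After op 9 (replace(7, 'p')): offset=6, physical=[A,B,g,E,p,F,l,H,h], logical=[l,H,h,A,B,g,E,p,F]
After op 10 (rotate(-2)): offset=4, physical=[A,B,g,E,p,F,l,H,h], logical=[p,F,l,H,h,A,B,g,E]
After op 11 (rotate(-2)): offset=2, physical=[A,B,g,E,p,F,l,H,h], logical=[g,E,p,F,l,H,h,A,B]
After op 12 (swap(6, 0)): offset=2, physical=[A,B,h,E,p,F,l,H,g], logical=[h,E,p,F,l,H,g,A,B]

Answer: 2 h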